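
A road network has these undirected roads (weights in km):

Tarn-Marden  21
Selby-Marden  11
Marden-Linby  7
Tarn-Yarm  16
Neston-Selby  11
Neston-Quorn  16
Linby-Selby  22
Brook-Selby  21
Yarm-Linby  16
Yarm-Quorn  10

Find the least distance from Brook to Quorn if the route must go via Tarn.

Best Brook to Tarn: Brook–Selby–Marden–Tarn costing 53
Best Tarn to Quorn: Tarn–Yarm–Quorn costing 26
Total via Tarn: 53 + 26 = 79 km.

79 km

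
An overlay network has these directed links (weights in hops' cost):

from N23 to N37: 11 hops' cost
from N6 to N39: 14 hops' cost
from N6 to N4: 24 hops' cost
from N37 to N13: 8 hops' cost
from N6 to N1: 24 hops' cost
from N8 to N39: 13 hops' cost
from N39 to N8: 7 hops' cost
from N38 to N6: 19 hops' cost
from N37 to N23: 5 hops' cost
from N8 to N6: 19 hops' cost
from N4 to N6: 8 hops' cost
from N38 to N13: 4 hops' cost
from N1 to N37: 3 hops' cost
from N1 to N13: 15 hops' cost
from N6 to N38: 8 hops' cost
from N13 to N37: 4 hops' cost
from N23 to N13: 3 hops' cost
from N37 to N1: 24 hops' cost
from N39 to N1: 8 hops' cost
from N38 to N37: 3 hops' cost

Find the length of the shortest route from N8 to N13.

Candidate routes:
N8–N6–N38–N13: 19+8+4 = 31
N8–N39–N1–N37–N13: 13+8+3+8 = 32
N8–N39–N1–N37–N23–N13: 13+8+3+5+3 = 32
Cheapest is N8–N6–N38–N13 at 31 hops' cost.

31 hops' cost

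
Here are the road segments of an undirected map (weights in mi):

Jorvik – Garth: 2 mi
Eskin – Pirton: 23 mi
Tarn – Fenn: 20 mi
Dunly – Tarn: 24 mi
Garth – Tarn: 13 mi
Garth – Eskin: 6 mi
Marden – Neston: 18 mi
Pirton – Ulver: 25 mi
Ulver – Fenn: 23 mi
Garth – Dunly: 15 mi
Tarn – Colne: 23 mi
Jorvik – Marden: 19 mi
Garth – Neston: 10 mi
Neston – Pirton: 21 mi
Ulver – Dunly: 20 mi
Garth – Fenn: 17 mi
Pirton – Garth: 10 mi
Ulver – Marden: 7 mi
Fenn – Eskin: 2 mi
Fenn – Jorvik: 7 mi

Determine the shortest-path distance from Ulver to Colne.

Enumerating some paths:
Ulver–Marden–Jorvik–Garth–Tarn–Colne: 7+19+2+13+23 = 64
Ulver–Fenn–Tarn–Colne: 23+20+23 = 66
Ulver–Fenn–Eskin–Garth–Tarn–Colne: 23+2+6+13+23 = 67
Cheapest is Ulver–Marden–Jorvik–Garth–Tarn–Colne at 64 mi.

64 mi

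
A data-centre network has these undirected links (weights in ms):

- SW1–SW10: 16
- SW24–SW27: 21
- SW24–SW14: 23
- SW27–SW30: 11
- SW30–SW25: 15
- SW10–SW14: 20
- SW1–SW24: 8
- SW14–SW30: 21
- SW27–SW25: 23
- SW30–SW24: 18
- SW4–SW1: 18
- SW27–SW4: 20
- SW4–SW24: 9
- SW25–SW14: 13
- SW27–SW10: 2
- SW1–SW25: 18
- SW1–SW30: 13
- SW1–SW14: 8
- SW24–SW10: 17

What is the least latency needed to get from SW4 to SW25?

35 ms

Settle nodes by increasing distance from SW4:
SW4: 0
SW24: 9  (via SW4)
SW1: 17  (via SW24)
SW27: 20  (via SW4)
SW10: 22  (via SW27)
SW14: 25  (via SW1)
SW30: 27  (via SW24)
SW25: 35  (via SW1)
Shortest route: SW4–SW24–SW1–SW25 = 35 ms.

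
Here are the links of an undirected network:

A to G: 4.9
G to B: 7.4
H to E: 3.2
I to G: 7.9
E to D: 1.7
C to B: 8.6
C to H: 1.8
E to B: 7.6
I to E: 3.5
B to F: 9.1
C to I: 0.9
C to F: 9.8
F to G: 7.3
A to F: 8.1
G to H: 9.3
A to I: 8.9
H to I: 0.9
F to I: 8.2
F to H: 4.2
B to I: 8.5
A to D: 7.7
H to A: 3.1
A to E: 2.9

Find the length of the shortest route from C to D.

Settle nodes by increasing distance from C:
C: 0
I: 0.9  (via C)
H: 1.8  (via C)
E: 4.4  (via I)
A: 4.9  (via H)
F: 6  (via H)
D: 6.1  (via E)
Shortest route: C → I → E → D = 6.1.

6.1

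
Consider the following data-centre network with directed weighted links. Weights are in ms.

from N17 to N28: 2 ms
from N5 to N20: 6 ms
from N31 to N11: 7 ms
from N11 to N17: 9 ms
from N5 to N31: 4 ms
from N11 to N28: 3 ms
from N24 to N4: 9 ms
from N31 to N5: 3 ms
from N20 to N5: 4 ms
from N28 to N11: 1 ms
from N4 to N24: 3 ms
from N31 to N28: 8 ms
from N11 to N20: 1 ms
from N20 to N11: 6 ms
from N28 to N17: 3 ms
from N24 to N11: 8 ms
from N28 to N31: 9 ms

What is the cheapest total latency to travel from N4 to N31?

Candidate routes:
N4–N24–N11–N28–N31: 3+8+3+9 = 23
N4–N24–N11–N20–N5–N31: 3+8+1+4+4 = 20
N4–N24–N11–N17–N28–N31: 3+8+9+2+9 = 31
Cheapest is N4–N24–N11–N20–N5–N31 at 20 ms.

20 ms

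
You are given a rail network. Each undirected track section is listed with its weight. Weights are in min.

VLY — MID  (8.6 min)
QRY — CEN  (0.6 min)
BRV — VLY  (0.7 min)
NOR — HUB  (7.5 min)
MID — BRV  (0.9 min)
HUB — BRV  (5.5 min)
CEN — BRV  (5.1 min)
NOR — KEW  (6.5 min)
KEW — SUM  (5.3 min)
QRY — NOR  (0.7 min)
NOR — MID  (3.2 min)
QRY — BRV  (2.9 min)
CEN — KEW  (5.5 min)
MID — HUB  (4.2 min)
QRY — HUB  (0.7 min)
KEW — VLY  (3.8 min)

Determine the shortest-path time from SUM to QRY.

11.4 min

Compare a few routes:
SUM–KEW–VLY–BRV–QRY: 5.3+3.8+0.7+2.9 = 12.7
SUM–KEW–NOR–QRY: 5.3+6.5+0.7 = 12.5
SUM–KEW–VLY–BRV–MID–NOR–QRY: 5.3+3.8+0.7+0.9+3.2+0.7 = 14.6
SUM–KEW–CEN–QRY: 5.3+5.5+0.6 = 11.4
The minimum is 11.4 min via SUM–KEW–CEN–QRY.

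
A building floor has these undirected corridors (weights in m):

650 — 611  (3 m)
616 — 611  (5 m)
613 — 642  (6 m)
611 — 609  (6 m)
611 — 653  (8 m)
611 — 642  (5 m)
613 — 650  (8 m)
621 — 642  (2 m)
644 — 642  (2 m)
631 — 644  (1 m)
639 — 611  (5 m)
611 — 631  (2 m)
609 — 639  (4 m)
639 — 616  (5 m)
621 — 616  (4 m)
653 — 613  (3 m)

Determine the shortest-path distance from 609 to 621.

Settle nodes by increasing distance from 609:
609: 0
639: 4  (via 609)
611: 6  (via 609)
631: 8  (via 611)
644: 9  (via 631)
616: 9  (via 639)
650: 9  (via 611)
642: 11  (via 611)
621: 13  (via 616)
Shortest route: 609 → 639 → 616 → 621 = 13 m.

13 m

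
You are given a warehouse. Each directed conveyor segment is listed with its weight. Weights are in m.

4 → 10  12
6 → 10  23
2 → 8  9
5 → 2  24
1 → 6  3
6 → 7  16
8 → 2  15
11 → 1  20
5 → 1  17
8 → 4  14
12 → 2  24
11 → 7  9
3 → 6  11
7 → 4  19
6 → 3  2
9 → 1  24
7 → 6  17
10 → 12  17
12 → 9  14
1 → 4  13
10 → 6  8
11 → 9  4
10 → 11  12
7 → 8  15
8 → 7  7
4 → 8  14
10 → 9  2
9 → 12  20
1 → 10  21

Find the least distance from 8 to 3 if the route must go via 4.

Best 8 to 4: 8 → 4 costing 14
Shortest 4→3: 4 → 10 → 6 → 3 = 22
Total via 4: 14 + 22 = 36 m.

36 m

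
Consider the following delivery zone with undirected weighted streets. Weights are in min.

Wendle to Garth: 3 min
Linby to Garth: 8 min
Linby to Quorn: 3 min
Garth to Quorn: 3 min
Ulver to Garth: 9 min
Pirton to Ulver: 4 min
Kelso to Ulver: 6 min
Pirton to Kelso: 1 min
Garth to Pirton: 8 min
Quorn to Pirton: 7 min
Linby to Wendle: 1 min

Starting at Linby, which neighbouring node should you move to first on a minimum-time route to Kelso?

Candidate routes:
Linby–Wendle–Garth–Quorn–Pirton–Kelso: 1+3+3+7+1 = 15
Linby–Quorn–Pirton–Kelso: 3+7+1 = 11
Linby–Quorn–Garth–Pirton–Kelso: 3+3+8+1 = 15
Linby–Wendle–Garth–Pirton–Kelso: 1+3+8+1 = 13
Cheapest is Linby–Quorn–Pirton–Kelso at 11 min.
So from Linby the first move is to Quorn.

Quorn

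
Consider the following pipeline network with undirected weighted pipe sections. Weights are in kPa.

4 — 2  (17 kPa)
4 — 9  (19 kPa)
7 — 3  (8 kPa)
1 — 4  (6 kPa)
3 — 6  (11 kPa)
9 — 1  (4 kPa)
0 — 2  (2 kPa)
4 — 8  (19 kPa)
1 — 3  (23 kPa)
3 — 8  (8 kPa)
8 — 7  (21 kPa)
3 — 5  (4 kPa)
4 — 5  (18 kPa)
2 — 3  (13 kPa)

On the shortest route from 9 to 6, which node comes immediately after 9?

1

Candidate routes:
9–1–4–8–3–6: 4+6+19+8+11 = 48
9–1–3–6: 4+23+11 = 38
9–1–4–2–3–6: 4+6+17+13+11 = 51
9–1–4–5–3–6: 4+6+18+4+11 = 43
The minimum is 38 kPa via 9–1–3–6.
So from 9 the first move is to 1.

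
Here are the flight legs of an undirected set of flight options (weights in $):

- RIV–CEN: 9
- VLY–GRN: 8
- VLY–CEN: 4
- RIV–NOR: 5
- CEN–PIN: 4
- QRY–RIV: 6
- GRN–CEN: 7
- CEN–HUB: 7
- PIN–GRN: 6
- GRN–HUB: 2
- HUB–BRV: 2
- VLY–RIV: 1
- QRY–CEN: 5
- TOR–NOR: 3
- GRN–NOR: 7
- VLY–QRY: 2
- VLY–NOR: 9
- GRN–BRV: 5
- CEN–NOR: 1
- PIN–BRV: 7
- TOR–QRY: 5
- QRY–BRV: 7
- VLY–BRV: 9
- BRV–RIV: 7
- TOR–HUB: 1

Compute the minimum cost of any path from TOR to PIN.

Running Dijkstra from TOR:
TOR: 0
HUB: 1  (via TOR)
NOR: 3  (via TOR)
BRV: 3  (via HUB)
GRN: 3  (via HUB)
CEN: 4  (via NOR)
QRY: 5  (via TOR)
VLY: 7  (via QRY)
RIV: 8  (via NOR)
PIN: 8  (via CEN)
Shortest route: TOR → NOR → CEN → PIN = $8.

$8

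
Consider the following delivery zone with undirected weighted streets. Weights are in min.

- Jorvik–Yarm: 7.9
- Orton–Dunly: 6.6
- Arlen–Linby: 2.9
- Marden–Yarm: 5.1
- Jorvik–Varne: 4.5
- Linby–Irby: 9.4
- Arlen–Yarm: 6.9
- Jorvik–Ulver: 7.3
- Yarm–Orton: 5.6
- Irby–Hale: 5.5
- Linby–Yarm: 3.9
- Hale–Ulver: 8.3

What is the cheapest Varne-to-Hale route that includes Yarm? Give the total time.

Shortest Varne→Yarm: Varne → Jorvik → Yarm = 12.4
Shortest Yarm→Hale: Yarm → Linby → Irby → Hale = 18.8
Total via Yarm: 12.4 + 18.8 = 31.2 min.

31.2 min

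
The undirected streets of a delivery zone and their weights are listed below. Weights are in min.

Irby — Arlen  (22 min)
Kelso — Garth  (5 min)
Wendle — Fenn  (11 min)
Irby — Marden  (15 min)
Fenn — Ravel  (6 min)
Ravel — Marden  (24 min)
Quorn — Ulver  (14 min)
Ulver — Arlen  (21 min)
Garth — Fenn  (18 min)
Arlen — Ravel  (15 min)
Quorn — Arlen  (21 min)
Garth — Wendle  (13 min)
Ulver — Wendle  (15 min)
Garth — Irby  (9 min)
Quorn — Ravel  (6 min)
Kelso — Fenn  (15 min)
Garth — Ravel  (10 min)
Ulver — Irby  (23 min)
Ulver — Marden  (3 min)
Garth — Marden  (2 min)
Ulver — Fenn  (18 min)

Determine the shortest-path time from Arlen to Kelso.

Running Dijkstra from Arlen:
Arlen: 0
Ravel: 15  (via Arlen)
Ulver: 21  (via Arlen)
Fenn: 21  (via Ravel)
Quorn: 21  (via Arlen)
Irby: 22  (via Arlen)
Marden: 24  (via Ulver)
Garth: 25  (via Ravel)
Kelso: 30  (via Garth)
Shortest route: Arlen → Ravel → Garth → Kelso = 30 min.

30 min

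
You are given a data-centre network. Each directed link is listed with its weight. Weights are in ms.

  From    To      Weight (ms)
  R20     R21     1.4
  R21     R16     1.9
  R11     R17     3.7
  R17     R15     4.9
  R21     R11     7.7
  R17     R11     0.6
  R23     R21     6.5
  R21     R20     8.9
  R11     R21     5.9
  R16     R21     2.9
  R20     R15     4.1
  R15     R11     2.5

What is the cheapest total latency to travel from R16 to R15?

Shortest distances from R16:
R16: 0
R21: 2.9  (via R16)
R11: 10.6  (via R21)
R20: 11.8  (via R21)
R17: 14.3  (via R11)
R15: 15.9  (via R20)
Shortest route: R16 → R21 → R20 → R15 = 15.9 ms.

15.9 ms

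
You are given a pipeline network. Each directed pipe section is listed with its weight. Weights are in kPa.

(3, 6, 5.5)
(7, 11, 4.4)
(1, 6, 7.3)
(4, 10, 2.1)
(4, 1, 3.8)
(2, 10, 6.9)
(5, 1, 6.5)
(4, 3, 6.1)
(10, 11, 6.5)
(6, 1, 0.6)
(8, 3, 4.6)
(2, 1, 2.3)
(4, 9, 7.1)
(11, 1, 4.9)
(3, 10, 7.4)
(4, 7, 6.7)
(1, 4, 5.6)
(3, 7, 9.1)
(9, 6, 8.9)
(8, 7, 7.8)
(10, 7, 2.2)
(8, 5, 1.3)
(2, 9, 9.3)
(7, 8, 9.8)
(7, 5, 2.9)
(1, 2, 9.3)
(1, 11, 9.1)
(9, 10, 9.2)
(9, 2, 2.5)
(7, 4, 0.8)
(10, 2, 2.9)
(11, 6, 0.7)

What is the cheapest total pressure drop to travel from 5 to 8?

26.2 kPa

Running Dijkstra from 5:
5: 0
1: 6.5  (via 5)
4: 12.1  (via 1)
6: 13.8  (via 1)
10: 14.2  (via 4)
11: 15.6  (via 1)
2: 15.8  (via 1)
7: 16.4  (via 10)
3: 18.2  (via 4)
9: 19.2  (via 4)
8: 26.2  (via 7)
Shortest route: 5–1–4–10–7–8 = 26.2 kPa.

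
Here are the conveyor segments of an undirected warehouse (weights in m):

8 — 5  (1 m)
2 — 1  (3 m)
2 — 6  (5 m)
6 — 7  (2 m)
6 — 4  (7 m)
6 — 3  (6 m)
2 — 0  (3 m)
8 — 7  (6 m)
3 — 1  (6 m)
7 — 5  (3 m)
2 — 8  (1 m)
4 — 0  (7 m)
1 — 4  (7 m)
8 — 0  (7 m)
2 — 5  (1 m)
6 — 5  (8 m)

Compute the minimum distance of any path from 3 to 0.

12 m

Compare a few routes:
3 - 6 - 2 - 0: 6+5+3 = 14
3 - 6 - 7 - 5 - 8 - 2 - 0: 6+2+3+1+1+3 = 16
3 - 1 - 2 - 0: 6+3+3 = 12
3 - 6 - 7 - 5 - 2 - 0: 6+2+3+1+3 = 15
Cheapest is 3 - 1 - 2 - 0 at 12 m.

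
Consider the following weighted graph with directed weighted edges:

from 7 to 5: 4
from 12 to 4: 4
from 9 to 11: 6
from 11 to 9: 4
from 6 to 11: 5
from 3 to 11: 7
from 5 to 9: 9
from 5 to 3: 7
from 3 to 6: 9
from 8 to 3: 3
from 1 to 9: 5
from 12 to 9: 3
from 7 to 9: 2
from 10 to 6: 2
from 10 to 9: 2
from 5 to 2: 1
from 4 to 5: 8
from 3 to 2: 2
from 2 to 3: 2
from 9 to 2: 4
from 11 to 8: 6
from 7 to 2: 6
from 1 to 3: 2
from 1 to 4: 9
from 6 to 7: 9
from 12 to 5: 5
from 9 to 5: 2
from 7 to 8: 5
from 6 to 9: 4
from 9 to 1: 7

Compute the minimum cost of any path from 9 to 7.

23

Shortest distances from 9:
9: 0
5: 2  (via 9)
2: 3  (via 5)
3: 5  (via 2)
11: 6  (via 9)
1: 7  (via 9)
8: 12  (via 11)
6: 14  (via 3)
4: 16  (via 1)
7: 23  (via 6)
Shortest route: 9 → 5 → 2 → 3 → 6 → 7 = 23.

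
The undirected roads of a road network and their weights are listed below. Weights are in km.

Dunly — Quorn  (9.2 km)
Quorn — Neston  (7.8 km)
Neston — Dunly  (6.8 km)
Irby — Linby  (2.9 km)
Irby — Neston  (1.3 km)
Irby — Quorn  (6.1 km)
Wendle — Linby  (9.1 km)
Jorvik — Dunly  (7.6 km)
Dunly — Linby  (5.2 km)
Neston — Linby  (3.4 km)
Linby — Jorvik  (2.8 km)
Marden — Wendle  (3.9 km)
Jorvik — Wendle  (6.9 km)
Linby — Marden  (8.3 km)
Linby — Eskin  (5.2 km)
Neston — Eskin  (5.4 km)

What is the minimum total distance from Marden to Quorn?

17.3 km

Settle nodes by increasing distance from Marden:
Marden: 0
Wendle: 3.9  (via Marden)
Linby: 8.3  (via Marden)
Jorvik: 10.8  (via Wendle)
Irby: 11.2  (via Linby)
Neston: 11.7  (via Linby)
Dunly: 13.5  (via Linby)
Eskin: 13.5  (via Linby)
Quorn: 17.3  (via Irby)
Shortest route: Marden–Linby–Irby–Quorn = 17.3 km.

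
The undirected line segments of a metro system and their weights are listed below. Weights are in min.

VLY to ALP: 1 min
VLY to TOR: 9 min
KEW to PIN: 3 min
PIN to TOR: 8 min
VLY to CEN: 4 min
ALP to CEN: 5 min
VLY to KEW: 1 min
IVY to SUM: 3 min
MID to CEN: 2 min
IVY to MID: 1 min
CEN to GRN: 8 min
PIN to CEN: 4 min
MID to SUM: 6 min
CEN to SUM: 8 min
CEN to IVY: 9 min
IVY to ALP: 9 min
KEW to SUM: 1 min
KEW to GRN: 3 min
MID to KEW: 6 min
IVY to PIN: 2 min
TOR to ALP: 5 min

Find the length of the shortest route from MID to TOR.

Enumerating some paths:
MID → IVY → SUM → KEW → VLY → ALP → TOR: 1+3+1+1+1+5 = 12
MID → IVY → PIN → TOR: 1+2+8 = 11
MID → CEN → VLY → ALP → TOR: 2+4+1+5 = 12
MID → CEN → ALP → TOR: 2+5+5 = 12
Cheapest is MID → IVY → PIN → TOR at 11 min.

11 min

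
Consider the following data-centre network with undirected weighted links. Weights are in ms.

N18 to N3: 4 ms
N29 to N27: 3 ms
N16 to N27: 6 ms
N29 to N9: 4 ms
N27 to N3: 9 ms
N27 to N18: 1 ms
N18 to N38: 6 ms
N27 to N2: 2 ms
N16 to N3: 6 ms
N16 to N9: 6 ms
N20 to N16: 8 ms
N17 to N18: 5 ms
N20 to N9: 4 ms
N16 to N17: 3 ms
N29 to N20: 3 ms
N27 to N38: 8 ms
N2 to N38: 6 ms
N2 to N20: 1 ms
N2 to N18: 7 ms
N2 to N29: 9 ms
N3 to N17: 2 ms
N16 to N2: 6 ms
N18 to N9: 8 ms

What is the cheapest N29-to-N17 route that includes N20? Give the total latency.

12 ms

Best N29 to N20: N29–N20 costing 3
Shortest N20→N17: N20–N2–N27–N18–N17 = 9
Total via N20: 3 + 9 = 12 ms.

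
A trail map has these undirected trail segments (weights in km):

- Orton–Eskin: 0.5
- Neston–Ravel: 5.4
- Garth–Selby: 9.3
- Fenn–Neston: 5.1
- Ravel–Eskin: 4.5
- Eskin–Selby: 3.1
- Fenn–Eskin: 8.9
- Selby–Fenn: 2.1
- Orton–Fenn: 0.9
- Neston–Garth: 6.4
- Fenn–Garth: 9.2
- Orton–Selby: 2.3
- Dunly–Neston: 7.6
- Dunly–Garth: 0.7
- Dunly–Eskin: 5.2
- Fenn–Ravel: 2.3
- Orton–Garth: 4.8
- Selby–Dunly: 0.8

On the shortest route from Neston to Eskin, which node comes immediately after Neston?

Fenn

Candidate routes:
Neston–Fenn–Orton–Eskin: 5.1+0.9+0.5 = 6.5
Neston–Ravel–Eskin: 5.4+4.5 = 9.9
Neston–Ravel–Fenn–Orton–Eskin: 5.4+2.3+0.9+0.5 = 9.1
Neston–Fenn–Selby–Orton–Eskin: 5.1+2.1+2.3+0.5 = 10
Cheapest is Neston–Fenn–Orton–Eskin at 6.5 km.
So from Neston the first move is to Fenn.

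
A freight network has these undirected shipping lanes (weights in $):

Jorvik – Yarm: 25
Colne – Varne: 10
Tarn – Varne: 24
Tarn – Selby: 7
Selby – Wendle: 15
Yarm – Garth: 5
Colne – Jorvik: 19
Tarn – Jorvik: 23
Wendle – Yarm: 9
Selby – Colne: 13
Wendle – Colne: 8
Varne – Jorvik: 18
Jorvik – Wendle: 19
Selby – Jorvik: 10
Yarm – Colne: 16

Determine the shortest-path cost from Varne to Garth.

$31

Candidate routes:
Varne - Colne - Yarm - Garth: 10+16+5 = 31
Varne - Jorvik - Yarm - Garth: 18+25+5 = 48
Varne - Jorvik - Wendle - Yarm - Garth: 18+19+9+5 = 51
Varne - Colne - Wendle - Yarm - Garth: 10+8+9+5 = 32
The minimum is $31 via Varne - Colne - Yarm - Garth.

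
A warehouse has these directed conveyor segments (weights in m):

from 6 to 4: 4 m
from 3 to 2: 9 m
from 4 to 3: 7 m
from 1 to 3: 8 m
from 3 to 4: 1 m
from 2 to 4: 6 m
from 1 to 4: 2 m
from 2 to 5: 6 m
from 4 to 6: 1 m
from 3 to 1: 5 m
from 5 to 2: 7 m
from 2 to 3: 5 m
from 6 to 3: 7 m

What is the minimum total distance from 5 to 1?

17 m

Shortest distances from 5:
5: 0
2: 7  (via 5)
3: 12  (via 2)
4: 13  (via 2)
6: 14  (via 4)
1: 17  (via 3)
Shortest route: 5–2–3–1 = 17 m.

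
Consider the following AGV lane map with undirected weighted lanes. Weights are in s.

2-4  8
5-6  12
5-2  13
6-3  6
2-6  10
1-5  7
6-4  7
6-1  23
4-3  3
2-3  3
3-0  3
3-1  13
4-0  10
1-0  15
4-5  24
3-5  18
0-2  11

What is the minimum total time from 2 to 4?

Running Dijkstra from 2:
2: 0
3: 3  (via 2)
0: 6  (via 3)
4: 6  (via 3)
Shortest route: 2–3–4 = 6 s.

6 s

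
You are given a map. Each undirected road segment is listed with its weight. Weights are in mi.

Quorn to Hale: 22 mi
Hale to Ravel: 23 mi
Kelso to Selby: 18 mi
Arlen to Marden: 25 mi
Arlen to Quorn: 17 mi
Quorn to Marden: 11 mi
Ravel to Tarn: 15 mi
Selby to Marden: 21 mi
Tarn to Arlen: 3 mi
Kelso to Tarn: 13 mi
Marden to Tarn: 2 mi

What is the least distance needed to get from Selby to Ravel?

Candidate routes:
Selby - Marden - Tarn - Ravel: 21+2+15 = 38
Selby - Kelso - Tarn - Ravel: 18+13+15 = 46
The minimum is 38 mi via Selby - Marden - Tarn - Ravel.

38 mi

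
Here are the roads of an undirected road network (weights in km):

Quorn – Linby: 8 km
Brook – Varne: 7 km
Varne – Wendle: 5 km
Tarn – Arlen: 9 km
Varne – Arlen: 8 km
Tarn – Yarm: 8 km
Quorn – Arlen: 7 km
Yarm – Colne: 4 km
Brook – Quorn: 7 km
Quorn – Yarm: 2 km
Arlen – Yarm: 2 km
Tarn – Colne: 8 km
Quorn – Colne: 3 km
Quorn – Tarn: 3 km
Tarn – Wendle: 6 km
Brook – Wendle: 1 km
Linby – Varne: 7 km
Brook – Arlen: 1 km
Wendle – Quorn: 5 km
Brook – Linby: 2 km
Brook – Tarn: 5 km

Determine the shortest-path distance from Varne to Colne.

13 km

Running Dijkstra from Varne:
Varne: 0
Wendle: 5  (via Varne)
Brook: 6  (via Wendle)
Linby: 7  (via Varne)
Arlen: 7  (via Brook)
Yarm: 9  (via Arlen)
Quorn: 10  (via Wendle)
Tarn: 11  (via Wendle)
Colne: 13  (via Yarm)
Shortest route: Varne → Wendle → Brook → Arlen → Yarm → Colne = 13 km.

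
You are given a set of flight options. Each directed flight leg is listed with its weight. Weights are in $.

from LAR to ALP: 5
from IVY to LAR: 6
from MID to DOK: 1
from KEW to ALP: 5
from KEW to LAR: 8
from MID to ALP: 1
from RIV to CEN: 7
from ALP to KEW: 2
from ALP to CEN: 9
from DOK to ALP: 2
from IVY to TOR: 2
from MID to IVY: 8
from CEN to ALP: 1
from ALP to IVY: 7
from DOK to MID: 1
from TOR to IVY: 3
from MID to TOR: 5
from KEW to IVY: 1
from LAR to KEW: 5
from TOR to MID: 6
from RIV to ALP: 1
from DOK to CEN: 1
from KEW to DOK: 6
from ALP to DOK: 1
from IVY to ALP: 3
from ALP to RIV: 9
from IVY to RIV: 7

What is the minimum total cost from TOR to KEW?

$8

Running Dijkstra from TOR:
TOR: 0
IVY: 3  (via TOR)
ALP: 6  (via IVY)
MID: 6  (via TOR)
DOK: 7  (via ALP)
CEN: 8  (via DOK)
KEW: 8  (via ALP)
Shortest route: TOR → IVY → ALP → KEW = $8.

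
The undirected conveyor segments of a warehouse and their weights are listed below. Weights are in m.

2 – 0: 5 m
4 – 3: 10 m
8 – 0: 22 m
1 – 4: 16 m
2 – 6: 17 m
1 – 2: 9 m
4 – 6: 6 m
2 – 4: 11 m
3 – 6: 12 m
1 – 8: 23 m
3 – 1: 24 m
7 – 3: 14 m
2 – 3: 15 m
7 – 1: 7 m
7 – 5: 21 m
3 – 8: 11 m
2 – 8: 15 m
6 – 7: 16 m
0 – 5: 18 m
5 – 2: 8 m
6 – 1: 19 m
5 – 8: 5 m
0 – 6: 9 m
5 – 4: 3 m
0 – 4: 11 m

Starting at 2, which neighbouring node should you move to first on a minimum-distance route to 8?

Compare a few routes:
2 - 5 - 8: 8+5 = 13
2 - 8: 15 = 15
2 - 4 - 5 - 8: 11+3+5 = 19
Cheapest is 2 - 5 - 8 at 13 m.
So from 2 the first move is to 5.

5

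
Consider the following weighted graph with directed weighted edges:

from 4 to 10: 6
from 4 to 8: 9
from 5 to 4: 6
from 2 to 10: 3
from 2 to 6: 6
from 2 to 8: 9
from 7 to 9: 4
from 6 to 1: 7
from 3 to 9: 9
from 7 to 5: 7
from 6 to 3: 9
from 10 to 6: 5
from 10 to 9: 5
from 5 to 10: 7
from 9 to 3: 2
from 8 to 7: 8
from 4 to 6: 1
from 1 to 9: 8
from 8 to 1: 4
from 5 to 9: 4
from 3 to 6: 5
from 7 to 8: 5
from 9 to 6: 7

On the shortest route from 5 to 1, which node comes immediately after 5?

4

Compare a few routes:
5 → 9 → 3 → 6 → 1: 4+2+5+7 = 18
5 → 4 → 6 → 1: 6+1+7 = 14
Cheapest is 5 → 4 → 6 → 1 at 14.
So from 5 the first move is to 4.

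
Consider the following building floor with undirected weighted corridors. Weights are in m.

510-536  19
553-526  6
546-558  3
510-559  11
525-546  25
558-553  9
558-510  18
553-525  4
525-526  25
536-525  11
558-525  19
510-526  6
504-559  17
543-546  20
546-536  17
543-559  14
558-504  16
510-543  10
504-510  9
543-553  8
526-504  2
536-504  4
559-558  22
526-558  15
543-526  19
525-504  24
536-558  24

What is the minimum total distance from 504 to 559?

Compare a few routes:
504 - 510 - 559: 9+11 = 20
504 - 559: 17 = 17
504 - 526 - 510 - 559: 2+6+11 = 19
504 - 526 - 553 - 543 - 559: 2+6+8+14 = 30
Cheapest is 504 - 559 at 17 m.

17 m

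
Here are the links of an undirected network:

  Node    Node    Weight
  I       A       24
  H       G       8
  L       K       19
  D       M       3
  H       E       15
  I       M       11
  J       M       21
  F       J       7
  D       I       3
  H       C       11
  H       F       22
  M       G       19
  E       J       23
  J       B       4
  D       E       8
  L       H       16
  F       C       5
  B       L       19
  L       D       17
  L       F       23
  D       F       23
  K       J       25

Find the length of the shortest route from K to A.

Candidate routes:
K → L → D → I → A: 19+17+3+24 = 63
K → L → D → M → I → A: 19+17+3+11+24 = 74
K → J → M → D → I → A: 25+21+3+3+24 = 76
The minimum is 63 via K → L → D → I → A.

63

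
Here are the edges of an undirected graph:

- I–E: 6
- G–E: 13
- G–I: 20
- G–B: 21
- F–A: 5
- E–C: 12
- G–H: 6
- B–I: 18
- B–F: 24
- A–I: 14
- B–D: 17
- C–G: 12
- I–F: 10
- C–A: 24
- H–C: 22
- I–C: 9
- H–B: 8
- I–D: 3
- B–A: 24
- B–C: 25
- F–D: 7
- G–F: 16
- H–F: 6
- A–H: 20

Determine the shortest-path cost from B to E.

Settle nodes by increasing distance from B:
B: 0
H: 8  (via B)
F: 14  (via H)
G: 14  (via H)
D: 17  (via B)
I: 18  (via B)
A: 19  (via F)
E: 24  (via I)
Shortest route: B–I–E = 24.

24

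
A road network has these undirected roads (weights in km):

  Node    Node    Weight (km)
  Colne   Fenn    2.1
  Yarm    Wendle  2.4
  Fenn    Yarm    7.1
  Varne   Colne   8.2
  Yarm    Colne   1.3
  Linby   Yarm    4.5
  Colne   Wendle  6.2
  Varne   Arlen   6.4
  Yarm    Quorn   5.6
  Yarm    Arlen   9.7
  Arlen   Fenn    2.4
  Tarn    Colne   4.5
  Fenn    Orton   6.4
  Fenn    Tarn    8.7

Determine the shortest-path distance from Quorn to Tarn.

Settle nodes by increasing distance from Quorn:
Quorn: 0
Yarm: 5.6  (via Quorn)
Colne: 6.9  (via Yarm)
Wendle: 8  (via Yarm)
Fenn: 9  (via Colne)
Linby: 10.1  (via Yarm)
Tarn: 11.4  (via Colne)
Shortest route: Quorn–Yarm–Colne–Tarn = 11.4 km.

11.4 km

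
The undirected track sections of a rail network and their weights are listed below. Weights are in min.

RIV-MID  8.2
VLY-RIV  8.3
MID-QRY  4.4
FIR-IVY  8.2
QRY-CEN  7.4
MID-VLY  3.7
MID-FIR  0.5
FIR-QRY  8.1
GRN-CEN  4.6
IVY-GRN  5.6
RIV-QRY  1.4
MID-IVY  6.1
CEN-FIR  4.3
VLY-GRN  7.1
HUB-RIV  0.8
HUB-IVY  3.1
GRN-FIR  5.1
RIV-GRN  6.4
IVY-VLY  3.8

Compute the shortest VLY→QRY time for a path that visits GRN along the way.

14.9 min

Shortest VLY→GRN: VLY → GRN = 7.1
Best GRN to QRY: GRN → RIV → QRY costing 7.8
Total via GRN: 7.1 + 7.8 = 14.9 min.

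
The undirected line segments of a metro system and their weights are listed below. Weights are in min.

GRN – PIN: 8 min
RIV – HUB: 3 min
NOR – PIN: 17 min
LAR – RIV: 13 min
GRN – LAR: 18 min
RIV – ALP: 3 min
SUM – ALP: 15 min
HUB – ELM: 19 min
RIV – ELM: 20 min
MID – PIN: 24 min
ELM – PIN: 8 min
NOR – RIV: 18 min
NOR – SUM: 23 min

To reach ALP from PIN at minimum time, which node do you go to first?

Compare a few routes:
PIN - ELM - HUB - RIV - ALP: 8+19+3+3 = 33
PIN - ELM - RIV - ALP: 8+20+3 = 31
Cheapest is PIN - ELM - RIV - ALP at 31 min.
So from PIN the first move is to ELM.

ELM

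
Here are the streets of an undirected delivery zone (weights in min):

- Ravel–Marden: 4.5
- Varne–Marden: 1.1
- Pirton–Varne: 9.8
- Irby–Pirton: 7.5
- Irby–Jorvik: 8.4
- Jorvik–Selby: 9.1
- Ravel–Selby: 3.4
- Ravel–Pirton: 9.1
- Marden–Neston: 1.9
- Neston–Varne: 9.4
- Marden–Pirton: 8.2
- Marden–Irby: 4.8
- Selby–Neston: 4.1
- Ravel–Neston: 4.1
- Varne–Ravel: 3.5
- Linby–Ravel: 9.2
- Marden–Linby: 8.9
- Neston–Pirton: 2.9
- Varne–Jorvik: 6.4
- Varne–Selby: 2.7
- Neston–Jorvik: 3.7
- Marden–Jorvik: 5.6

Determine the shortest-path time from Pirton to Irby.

7.5 min

Running Dijkstra from Pirton:
Pirton: 0
Neston: 2.9  (via Pirton)
Marden: 4.8  (via Neston)
Varne: 5.9  (via Marden)
Jorvik: 6.6  (via Neston)
Selby: 7  (via Neston)
Ravel: 7  (via Neston)
Irby: 7.5  (via Pirton)
Shortest route: Pirton → Irby = 7.5 min.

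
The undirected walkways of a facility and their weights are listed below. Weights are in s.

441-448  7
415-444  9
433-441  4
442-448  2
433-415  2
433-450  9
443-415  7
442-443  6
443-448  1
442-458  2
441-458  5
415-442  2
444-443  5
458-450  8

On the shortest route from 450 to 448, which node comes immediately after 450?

458

Compare a few routes:
450 → 458 → 442 → 448: 8+2+2 = 12
450 → 433 → 415 → 443 → 448: 9+2+7+1 = 19
450 → 433 → 415 → 442 → 448: 9+2+2+2 = 15
450 → 458 → 442 → 443 → 448: 8+2+6+1 = 17
The minimum is 12 s via 450 → 458 → 442 → 448.
So from 450 the first move is to 458.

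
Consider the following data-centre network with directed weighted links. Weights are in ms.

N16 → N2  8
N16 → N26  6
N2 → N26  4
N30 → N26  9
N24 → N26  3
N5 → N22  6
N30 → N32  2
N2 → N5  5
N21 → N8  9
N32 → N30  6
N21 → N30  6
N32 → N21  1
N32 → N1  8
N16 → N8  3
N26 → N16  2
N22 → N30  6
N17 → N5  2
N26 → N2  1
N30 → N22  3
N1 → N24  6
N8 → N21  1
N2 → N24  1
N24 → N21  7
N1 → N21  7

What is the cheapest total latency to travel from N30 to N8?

Settle nodes by increasing distance from N30:
N30: 0
N32: 2  (via N30)
N22: 3  (via N30)
N21: 3  (via N32)
N26: 9  (via N30)
N2: 10  (via N26)
N1: 10  (via N32)
N24: 11  (via N2)
N16: 11  (via N26)
N8: 12  (via N21)
Shortest route: N30 → N32 → N21 → N8 = 12 ms.

12 ms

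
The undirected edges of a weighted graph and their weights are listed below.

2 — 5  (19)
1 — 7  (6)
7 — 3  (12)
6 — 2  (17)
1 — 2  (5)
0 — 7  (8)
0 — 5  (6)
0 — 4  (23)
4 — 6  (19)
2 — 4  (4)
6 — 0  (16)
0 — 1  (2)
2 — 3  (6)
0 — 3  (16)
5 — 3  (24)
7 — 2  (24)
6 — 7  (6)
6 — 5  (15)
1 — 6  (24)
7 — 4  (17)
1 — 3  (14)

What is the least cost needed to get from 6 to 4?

19

Candidate routes:
6–4: 19 = 19
6–2–4: 17+4 = 21
Cheapest is 6–4 at 19.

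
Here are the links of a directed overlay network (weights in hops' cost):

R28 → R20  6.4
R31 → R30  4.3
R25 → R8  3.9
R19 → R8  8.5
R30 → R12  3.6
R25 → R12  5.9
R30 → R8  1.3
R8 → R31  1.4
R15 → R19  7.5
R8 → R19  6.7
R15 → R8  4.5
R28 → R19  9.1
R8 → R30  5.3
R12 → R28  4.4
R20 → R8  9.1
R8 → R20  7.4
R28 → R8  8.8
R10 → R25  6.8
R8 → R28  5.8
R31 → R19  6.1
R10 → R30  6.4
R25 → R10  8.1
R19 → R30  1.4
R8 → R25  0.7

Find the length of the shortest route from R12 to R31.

Enumerating some paths:
R12 - R28 - R20 - R8 - R31: 4.4+6.4+9.1+1.4 = 21.3
R12 - R28 - R19 - R30 - R8 - R31: 4.4+9.1+1.4+1.3+1.4 = 17.6
R12 - R28 - R8 - R31: 4.4+8.8+1.4 = 14.6
R12 - R28 - R19 - R8 - R31: 4.4+9.1+8.5+1.4 = 23.4
Cheapest is R12 - R28 - R8 - R31 at 14.6 hops' cost.

14.6 hops' cost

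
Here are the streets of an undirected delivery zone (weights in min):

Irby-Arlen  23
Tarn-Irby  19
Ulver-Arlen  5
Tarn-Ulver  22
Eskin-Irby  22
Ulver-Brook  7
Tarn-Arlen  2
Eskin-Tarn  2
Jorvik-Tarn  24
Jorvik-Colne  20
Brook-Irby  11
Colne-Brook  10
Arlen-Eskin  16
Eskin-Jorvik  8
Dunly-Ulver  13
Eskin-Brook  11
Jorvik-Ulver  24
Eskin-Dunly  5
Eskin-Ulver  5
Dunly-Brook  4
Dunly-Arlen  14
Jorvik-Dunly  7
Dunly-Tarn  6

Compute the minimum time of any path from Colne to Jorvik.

Shortest distances from Colne:
Colne: 0
Brook: 10  (via Colne)
Dunly: 14  (via Brook)
Ulver: 17  (via Brook)
Eskin: 19  (via Dunly)
Tarn: 20  (via Dunly)
Jorvik: 20  (via Colne)
Shortest route: Colne → Jorvik = 20 min.

20 min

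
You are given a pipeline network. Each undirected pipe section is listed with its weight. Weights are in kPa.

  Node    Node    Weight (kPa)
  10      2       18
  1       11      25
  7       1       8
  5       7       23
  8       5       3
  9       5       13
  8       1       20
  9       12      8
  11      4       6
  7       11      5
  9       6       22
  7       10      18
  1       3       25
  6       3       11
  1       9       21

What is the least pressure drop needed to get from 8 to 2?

62 kPa

Compare a few routes:
8 → 5 → 9 → 1 → 7 → 10 → 2: 3+13+21+8+18+18 = 81
8 → 5 → 7 → 10 → 2: 3+23+18+18 = 62
8 → 1 → 7 → 10 → 2: 20+8+18+18 = 64
The minimum is 62 kPa via 8 → 5 → 7 → 10 → 2.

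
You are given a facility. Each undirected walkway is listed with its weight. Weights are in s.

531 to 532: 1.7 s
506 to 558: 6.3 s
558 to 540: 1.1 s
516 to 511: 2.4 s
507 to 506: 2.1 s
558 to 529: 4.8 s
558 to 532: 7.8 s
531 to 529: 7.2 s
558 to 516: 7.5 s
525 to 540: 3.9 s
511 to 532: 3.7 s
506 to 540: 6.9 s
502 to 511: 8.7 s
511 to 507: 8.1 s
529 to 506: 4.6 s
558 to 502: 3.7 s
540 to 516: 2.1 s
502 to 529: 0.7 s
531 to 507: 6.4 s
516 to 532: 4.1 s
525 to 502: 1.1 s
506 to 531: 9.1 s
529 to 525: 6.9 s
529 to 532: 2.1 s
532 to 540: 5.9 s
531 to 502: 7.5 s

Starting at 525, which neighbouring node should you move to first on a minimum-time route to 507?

Enumerating some paths:
525 → 502 → 529 → 506 → 507: 1.1+0.7+4.6+2.1 = 8.5
525 → 502 → 529 → 532 → 531 → 507: 1.1+0.7+2.1+1.7+6.4 = 12
Cheapest is 525 → 502 → 529 → 506 → 507 at 8.5 s.
So from 525 the first move is to 502.

502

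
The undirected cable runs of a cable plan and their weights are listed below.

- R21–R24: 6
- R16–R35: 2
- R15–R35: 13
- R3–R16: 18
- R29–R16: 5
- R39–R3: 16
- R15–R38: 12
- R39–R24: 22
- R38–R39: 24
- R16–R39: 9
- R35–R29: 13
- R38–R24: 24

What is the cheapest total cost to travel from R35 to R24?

Running Dijkstra from R35:
R35: 0
R16: 2  (via R35)
R29: 7  (via R16)
R39: 11  (via R16)
R15: 13  (via R35)
R3: 20  (via R16)
R38: 25  (via R15)
R24: 33  (via R39)
Shortest route: R35–R16–R39–R24 = 33.

33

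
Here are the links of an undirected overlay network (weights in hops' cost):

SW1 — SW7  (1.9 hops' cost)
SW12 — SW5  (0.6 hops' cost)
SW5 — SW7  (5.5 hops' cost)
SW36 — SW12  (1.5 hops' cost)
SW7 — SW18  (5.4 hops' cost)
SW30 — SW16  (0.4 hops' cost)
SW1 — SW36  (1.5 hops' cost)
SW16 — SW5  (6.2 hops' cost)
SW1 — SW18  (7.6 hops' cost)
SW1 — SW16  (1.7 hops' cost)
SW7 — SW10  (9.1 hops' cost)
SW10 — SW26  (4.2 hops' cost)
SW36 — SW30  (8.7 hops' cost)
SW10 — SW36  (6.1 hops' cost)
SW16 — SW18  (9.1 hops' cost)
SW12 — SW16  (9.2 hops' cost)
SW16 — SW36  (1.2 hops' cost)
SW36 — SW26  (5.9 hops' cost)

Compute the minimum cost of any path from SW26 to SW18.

14.7 hops' cost

Candidate routes:
SW26–SW36–SW1–SW18: 5.9+1.5+7.6 = 15
SW26–SW36–SW16–SW1–SW7–SW18: 5.9+1.2+1.7+1.9+5.4 = 16.1
SW26–SW36–SW1–SW7–SW18: 5.9+1.5+1.9+5.4 = 14.7
Cheapest is SW26–SW36–SW1–SW7–SW18 at 14.7 hops' cost.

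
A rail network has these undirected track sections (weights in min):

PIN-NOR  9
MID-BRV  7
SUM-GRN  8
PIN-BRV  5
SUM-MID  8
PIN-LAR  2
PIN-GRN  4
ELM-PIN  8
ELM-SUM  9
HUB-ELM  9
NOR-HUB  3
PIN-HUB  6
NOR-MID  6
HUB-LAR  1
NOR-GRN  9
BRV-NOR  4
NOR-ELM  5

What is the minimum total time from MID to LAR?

Shortest distances from MID:
MID: 0
NOR: 6  (via MID)
BRV: 7  (via MID)
SUM: 8  (via MID)
HUB: 9  (via NOR)
LAR: 10  (via HUB)
Shortest route: MID → NOR → HUB → LAR = 10 min.

10 min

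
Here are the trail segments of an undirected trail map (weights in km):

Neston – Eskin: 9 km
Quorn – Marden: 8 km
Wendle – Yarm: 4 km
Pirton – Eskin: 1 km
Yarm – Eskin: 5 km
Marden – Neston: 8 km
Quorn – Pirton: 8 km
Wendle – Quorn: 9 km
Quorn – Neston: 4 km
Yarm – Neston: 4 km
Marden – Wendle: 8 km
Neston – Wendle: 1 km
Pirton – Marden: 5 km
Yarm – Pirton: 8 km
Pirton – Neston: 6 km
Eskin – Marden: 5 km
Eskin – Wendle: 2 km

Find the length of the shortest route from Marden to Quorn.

Candidate routes:
Marden–Quorn: 8 = 8
Marden–Eskin–Wendle–Neston–Quorn: 5+2+1+4 = 12
The minimum is 8 km via Marden–Quorn.

8 km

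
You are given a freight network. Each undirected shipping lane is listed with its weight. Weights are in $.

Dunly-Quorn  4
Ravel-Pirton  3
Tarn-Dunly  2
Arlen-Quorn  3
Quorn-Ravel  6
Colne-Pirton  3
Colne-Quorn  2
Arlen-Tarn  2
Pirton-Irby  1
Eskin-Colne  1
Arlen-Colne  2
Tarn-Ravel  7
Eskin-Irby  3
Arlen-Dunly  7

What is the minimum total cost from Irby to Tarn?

$8

Settle nodes by increasing distance from Irby:
Irby: 0
Pirton: 1  (via Irby)
Eskin: 3  (via Irby)
Ravel: 4  (via Pirton)
Colne: 4  (via Pirton)
Quorn: 6  (via Colne)
Arlen: 6  (via Colne)
Tarn: 8  (via Arlen)
Shortest route: Irby–Pirton–Colne–Arlen–Tarn = $8.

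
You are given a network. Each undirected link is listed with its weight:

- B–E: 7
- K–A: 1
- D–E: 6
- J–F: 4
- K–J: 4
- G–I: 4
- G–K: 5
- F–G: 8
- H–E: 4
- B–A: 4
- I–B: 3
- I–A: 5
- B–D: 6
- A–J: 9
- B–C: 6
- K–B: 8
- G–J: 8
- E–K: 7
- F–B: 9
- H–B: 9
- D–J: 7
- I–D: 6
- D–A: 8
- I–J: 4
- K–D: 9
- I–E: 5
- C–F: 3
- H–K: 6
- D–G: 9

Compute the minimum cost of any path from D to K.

9

Shortest distances from D:
D: 0
B: 6  (via D)
E: 6  (via D)
I: 6  (via D)
J: 7  (via D)
A: 8  (via D)
G: 9  (via D)
K: 9  (via D)
Shortest route: D → K = 9.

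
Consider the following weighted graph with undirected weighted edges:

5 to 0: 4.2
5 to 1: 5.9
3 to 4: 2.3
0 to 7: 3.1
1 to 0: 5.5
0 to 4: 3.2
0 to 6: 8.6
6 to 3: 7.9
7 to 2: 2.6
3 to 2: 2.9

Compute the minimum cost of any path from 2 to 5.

Settle nodes by increasing distance from 2:
2: 0
7: 2.6  (via 2)
3: 2.9  (via 2)
4: 5.2  (via 3)
0: 5.7  (via 7)
5: 9.9  (via 0)
Shortest route: 2 → 7 → 0 → 5 = 9.9.

9.9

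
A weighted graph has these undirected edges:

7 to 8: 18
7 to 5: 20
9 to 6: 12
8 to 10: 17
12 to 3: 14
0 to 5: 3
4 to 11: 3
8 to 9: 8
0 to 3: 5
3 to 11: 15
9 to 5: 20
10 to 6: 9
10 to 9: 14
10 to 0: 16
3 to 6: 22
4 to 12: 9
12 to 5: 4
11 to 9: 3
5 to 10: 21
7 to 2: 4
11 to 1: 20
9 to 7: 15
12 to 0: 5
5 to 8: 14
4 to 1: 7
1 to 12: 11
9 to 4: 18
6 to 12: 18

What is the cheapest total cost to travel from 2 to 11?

Shortest distances from 2:
2: 0
7: 4  (via 2)
9: 19  (via 7)
8: 22  (via 7)
11: 22  (via 9)
Shortest route: 2 → 7 → 9 → 11 = 22.

22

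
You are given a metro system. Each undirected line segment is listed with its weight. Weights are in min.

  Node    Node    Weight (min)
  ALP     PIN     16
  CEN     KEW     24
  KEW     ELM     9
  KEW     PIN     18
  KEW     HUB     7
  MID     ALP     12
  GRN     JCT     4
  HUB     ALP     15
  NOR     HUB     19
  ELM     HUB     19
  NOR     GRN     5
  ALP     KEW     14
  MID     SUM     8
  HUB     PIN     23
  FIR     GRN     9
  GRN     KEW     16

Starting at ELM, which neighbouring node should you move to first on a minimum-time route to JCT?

Candidate routes:
ELM → KEW → HUB → NOR → GRN → JCT: 9+7+19+5+4 = 44
ELM → KEW → GRN → JCT: 9+16+4 = 29
Cheapest is ELM → KEW → GRN → JCT at 29 min.
So from ELM the first move is to KEW.

KEW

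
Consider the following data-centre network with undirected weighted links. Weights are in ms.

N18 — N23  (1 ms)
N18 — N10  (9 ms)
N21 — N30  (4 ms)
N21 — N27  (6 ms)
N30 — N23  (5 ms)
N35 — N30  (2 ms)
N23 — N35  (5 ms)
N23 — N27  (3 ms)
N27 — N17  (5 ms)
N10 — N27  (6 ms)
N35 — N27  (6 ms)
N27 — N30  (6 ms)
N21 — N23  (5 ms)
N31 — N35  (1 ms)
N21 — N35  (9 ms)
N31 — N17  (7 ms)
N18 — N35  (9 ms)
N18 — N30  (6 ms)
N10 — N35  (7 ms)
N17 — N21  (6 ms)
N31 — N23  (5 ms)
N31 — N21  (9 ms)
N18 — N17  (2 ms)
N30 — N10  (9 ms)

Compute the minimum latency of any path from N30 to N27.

6 ms

Settle nodes by increasing distance from N30:
N30: 0
N35: 2  (via N30)
N31: 3  (via N35)
N21: 4  (via N30)
N23: 5  (via N30)
N27: 6  (via N30)
Shortest route: N30 → N27 = 6 ms.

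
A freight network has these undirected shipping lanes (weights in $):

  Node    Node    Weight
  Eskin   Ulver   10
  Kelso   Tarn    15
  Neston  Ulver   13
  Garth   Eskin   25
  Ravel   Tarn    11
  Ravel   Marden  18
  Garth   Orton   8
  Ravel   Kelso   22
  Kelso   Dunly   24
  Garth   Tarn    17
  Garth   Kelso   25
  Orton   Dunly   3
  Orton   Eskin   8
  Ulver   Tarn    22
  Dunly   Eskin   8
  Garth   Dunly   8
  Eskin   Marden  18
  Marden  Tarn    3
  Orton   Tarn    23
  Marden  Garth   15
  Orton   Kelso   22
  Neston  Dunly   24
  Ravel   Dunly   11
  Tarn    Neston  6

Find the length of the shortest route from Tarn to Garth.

Enumerating some paths:
Tarn - Ravel - Dunly - Garth: 11+11+8 = 30
Tarn - Garth: 17 = 17
Tarn - Orton - Garth: 23+8 = 31
Tarn - Marden - Garth: 3+15 = 18
The minimum is $17 via Tarn - Garth.

$17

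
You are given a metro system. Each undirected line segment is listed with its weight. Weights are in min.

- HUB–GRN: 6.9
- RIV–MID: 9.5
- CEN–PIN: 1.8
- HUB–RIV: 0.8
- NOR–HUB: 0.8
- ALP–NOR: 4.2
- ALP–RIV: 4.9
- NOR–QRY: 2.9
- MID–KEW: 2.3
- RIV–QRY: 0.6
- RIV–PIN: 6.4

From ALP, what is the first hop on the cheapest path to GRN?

NOR

Candidate routes:
ALP → RIV → HUB → GRN: 4.9+0.8+6.9 = 12.6
ALP → NOR → HUB → GRN: 4.2+0.8+6.9 = 11.9
Cheapest is ALP → NOR → HUB → GRN at 11.9 min.
So from ALP the first move is to NOR.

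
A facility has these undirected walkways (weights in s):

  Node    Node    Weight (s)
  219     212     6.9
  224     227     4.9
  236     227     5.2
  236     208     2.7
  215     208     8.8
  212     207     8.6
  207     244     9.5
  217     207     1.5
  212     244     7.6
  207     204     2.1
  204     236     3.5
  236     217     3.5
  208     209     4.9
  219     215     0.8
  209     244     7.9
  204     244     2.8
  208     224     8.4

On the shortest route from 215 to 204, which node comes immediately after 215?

208

Compare a few routes:
215–219–212–244–204: 0.8+6.9+7.6+2.8 = 18.1
215–208–236–204: 8.8+2.7+3.5 = 15
Cheapest is 215–208–236–204 at 15 s.
So from 215 the first move is to 208.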